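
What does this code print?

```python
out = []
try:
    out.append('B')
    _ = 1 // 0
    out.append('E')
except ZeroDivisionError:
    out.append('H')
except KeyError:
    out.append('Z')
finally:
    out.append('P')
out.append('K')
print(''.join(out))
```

Execution trace: 'B' (try body) → 'H' (except ZeroDivisionError) → 'P' (finally) → 'K' (after the try/except). Output: BHPK

Answer: BHPK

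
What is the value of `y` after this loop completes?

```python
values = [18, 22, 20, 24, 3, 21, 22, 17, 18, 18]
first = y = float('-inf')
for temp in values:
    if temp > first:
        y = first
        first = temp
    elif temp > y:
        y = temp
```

Second largest (with repeats) in [18, 22, 20, 24, 3, 21, 22, 17, 18, 18]
`y` takes the values: -inf → 18 → 20 → 22

Answer: 22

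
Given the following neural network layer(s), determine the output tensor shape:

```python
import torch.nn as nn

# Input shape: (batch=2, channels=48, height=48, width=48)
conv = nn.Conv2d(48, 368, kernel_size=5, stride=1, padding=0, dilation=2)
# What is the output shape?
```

Input: (2, 48, 48, 48) -> Output: (2, 368, 40, 40)

Answer: (2, 368, 40, 40)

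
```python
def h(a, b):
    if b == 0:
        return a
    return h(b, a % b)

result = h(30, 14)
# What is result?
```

h(30, 14) -> h(14, 2) -> h(2, 0) -> 2

Answer: 2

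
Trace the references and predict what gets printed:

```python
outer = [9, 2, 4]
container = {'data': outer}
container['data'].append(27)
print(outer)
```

Key concept: dict holds reference to list.
Step by step:
`outer = [9, 2, 4]` → outer = [9, 2, 4]
`container = {'data': outer}` → container = {'data': [9, 2, 4]}
`container['data'].append(27)` → outer = [9, 2, 4, 27]; container = {'data': [9, 2, 4, 27]}
`print(outer)` → prints [9, 2, 4, 27]

Answer: [9, 2, 4, 27]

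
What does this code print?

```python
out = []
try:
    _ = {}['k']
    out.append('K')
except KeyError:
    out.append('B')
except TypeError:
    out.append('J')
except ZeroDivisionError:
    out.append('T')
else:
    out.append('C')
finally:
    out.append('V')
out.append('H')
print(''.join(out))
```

Execution trace: 'B' (except KeyError) → 'V' (finally) → 'H' (after the try/except). Output: BVH

Answer: BVH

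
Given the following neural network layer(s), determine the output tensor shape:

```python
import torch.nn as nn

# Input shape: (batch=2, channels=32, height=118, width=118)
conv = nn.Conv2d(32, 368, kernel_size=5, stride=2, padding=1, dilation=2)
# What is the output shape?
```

Input: (2, 32, 118, 118) -> Output: (2, 368, 56, 56)

Answer: (2, 368, 56, 56)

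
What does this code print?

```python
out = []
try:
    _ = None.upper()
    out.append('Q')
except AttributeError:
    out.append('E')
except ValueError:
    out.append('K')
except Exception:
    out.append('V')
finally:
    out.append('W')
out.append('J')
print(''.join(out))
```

Execution trace: 'E' (except AttributeError) → 'W' (finally) → 'J' (after the try/except). Output: EWJ

Answer: EWJ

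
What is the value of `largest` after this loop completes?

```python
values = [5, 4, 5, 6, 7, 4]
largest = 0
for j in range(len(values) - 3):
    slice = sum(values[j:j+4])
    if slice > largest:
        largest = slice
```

Max sum of 4-element window in [5, 4, 5, 6, 7, 4]
`largest` takes the values: 0 → 20 → 22

Answer: 22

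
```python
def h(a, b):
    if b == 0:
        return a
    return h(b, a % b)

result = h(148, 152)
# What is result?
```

h(148, 152) -> h(152, 148) -> h(148, 4) -> h(4, 0) -> 4

Answer: 4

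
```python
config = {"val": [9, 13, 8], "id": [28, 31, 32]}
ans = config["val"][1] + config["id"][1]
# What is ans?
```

Trace:
`config = {"val": [9, 13, 8], "id": [28, 31, 32]}` → config = {'val': [9, 13, 8], 'id': [28, 31, 32]}
`ans = config["val"][1] + config["id"][1]` → ans = 44
So ans = 44

Answer: 44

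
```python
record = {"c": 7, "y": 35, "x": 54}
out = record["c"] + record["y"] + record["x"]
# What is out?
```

Trace:
`record = {"c": 7, "y": 35, "x": 54}` → record = {'c': 7, 'y': 35, 'x': 54}
`out = record["c"] + record["y"] + record["x"]` → out = 96
So out = 96

Answer: 96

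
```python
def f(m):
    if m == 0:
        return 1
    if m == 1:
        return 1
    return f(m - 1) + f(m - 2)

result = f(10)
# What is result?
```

Build up from base cases: f(0)=1, f(1)=1, f(2)=2, f(3)=3, f(4)=5, f(5)=8, f(6)=13, ..., f(10)=89

Answer: 89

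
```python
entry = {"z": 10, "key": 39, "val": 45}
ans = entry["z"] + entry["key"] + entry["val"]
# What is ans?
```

Trace:
`entry = {"z": 10, "key": 39, "val": 45}` → entry = {'z': 10, 'key': 39, 'val': 45}
`ans = entry["z"] + entry["key"] + entry["val"]` → ans = 94
So ans = 94

Answer: 94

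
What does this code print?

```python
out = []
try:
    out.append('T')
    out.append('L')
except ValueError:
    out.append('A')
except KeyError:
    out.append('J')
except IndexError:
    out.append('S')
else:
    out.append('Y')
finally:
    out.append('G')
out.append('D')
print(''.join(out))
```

Execution trace: 'T' (try body) → 'L' (try body, no exception) → 'Y' (else) → 'G' (finally) → 'D' (after the try/except). Output: TLYGD

Answer: TLYGD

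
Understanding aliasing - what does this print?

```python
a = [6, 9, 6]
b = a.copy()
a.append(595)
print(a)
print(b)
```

Key concept: list.copy() creates independent copy.
Step by step:
`a = [6, 9, 6]` → a = [6, 9, 6]
`b = a.copy()` → b = [6, 9, 6]
`a.append(595)` → a = [6, 9, 6, 595]
`print(a)` → prints [6, 9, 6, 595]
`print(b)` → prints [6, 9, 6]

Answer:
[6, 9, 6, 595]
[6, 9, 6]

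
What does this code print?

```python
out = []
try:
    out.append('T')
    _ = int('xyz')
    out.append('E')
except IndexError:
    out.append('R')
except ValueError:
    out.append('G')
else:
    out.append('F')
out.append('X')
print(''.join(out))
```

Execution trace: 'T' (try body) → 'G' (except ValueError) → 'X' (after the try/except). Output: TGX

Answer: TGX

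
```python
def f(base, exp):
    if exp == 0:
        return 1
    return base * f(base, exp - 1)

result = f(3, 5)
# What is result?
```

f(3, 5) = 3 * 3 * 3 * 3 * 3 = 243

Answer: 243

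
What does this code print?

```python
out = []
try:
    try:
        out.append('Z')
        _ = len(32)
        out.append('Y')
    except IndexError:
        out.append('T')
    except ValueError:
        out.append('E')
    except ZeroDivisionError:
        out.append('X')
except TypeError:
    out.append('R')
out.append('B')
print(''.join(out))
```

Execution trace: 'Z' (try body) → 'R' (outer except TypeError) → 'B' (after the try/except). Output: ZRB

Answer: ZRB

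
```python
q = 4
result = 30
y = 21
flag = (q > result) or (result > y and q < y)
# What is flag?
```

Trace:
`q = 4` → q = 4
`result = 30` → result = 30
`y = 21` → y = 21
`flag = (q > result) or (result > y and q < y)` → flag = True
So flag = True

Answer: True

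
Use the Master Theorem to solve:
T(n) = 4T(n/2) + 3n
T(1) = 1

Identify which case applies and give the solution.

a=4, b=2, f(n)=3n. log_2(4) = 2. Since c=1 < 2, Case 1 applies: T(n) = Θ(n^log_b(a)) = O(n^2).

Answer: O(n^2) - Case 1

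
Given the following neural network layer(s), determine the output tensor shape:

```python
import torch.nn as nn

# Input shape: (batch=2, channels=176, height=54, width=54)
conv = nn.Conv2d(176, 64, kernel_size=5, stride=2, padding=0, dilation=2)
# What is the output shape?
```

Input: (2, 176, 54, 54) -> Output: (2, 64, 23, 23)

Answer: (2, 64, 23, 23)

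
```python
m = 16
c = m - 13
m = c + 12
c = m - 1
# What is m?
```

Trace:
`m = 16` → m = 16
`c = m - 13` → c = 3
`m = c + 12` → m = 15
`c = m - 1` → c = 14
So m = 15

Answer: 15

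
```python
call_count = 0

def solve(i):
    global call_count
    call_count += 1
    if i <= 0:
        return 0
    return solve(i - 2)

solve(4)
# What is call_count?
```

Linear recursion stepping by 2: 3 calls from i=4 down to ≤0.

Answer: 3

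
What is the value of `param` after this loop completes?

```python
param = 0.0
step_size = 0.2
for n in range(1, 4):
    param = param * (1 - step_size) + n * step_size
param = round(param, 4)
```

Moving average with lr=0.2
`param` takes the values: 0.0 → 0.2 → 0.56 → 1.048

Answer: 1.048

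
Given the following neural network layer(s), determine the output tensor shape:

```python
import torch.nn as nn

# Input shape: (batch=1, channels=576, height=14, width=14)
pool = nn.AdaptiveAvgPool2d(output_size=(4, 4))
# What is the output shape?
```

Input: (1, 576, 14, 14) -> Output: (1, 576, 4, 4)

Answer: (1, 576, 4, 4)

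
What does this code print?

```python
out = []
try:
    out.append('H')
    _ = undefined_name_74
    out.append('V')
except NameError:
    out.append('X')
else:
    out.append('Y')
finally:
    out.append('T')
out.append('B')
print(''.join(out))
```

Execution trace: 'H' (try body) → 'X' (except NameError) → 'T' (finally) → 'B' (after the try/except). Output: HXTB

Answer: HXTB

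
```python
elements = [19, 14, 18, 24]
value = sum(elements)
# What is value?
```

Trace:
`elements = [19, 14, 18, 24]` → elements = [19, 14, 18, 24]
`value = sum(elements)` → value = 75
So value = 75

Answer: 75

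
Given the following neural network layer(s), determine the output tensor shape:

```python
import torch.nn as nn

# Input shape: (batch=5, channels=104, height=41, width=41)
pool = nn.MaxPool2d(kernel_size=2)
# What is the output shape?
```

Input: (5, 104, 41, 41) -> Output: (5, 104, 20, 20)

Answer: (5, 104, 20, 20)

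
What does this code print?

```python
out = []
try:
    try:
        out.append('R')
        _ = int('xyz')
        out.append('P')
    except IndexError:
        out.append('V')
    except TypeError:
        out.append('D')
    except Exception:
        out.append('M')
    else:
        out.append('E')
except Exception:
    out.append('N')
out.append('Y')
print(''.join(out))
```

Execution trace: 'R' (inner try body) → 'M' (inner except Exception) → 'Y' (after the try/except). Output: RMY

Answer: RMY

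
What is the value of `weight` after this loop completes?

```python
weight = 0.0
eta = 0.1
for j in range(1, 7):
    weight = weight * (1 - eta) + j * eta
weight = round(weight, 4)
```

Moving average with lr=0.1
`weight` takes the values: 0.0 → 0.1 → 0.29 → 0.561 → 0.9049 → 1.31441 → 1.782969 → 1.783

Answer: 1.783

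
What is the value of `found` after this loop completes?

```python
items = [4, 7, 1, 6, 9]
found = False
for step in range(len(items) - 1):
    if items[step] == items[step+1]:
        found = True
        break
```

Check consecutive duplicates in [4, 7, 1, 6, 9]
`found` takes the values: False

Answer: False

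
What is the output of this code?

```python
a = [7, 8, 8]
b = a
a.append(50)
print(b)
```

Key concept: basic list aliasing.
Step by step:
`a = [7, 8, 8]` → a = [7, 8, 8]
`b = a` → b = [7, 8, 8] (same object as a)
`a.append(50)` → a = [7, 8, 8, 50] (same object as b); b = [7, 8, 8, 50] (same object as a)
`print(b)` → prints [7, 8, 8, 50]

Answer: [7, 8, 8, 50]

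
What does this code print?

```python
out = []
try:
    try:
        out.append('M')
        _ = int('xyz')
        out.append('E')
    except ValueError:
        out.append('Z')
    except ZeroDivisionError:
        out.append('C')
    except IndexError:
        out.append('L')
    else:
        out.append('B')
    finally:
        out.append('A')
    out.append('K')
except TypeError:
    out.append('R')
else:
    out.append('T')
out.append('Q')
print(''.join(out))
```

Execution trace: 'M' (inner try body) → 'Z' (inner except ValueError) → 'A' (inner finally) → 'K' (try body, no exception) → 'T' (else) → 'Q' (after the try/except). Output: MZAKTQ

Answer: MZAKTQ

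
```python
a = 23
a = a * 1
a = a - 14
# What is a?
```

Trace:
`a = 23` → a = 23
`a = a * 1` → a = 23
`a = a - 14` → a = 9
So a = 9

Answer: 9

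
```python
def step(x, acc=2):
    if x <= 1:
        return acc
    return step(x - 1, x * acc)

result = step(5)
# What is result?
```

Accumulator trace (n, acc): (5, 2) -> (4, 10) -> (3, 40) -> (2, 120) -> (1, 240) -> return 240

Answer: 240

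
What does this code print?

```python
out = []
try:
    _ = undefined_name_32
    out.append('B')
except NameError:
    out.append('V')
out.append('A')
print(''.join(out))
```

Execution trace: 'V' (except NameError) → 'A' (after the try/except). Output: VA

Answer: VA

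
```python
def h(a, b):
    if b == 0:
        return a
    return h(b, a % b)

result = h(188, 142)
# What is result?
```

h(188, 142) -> h(142, 46) -> h(46, 4) -> h(4, 2) -> h(2, 0) -> 2

Answer: 2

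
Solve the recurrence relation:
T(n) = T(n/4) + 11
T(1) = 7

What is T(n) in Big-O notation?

Each step divides n by 4 and adds 11. After log_4(n) steps we reach T(1)=7. So T(n) = 11·log_4(n) + 7 = O(log n).

Answer: O(log n)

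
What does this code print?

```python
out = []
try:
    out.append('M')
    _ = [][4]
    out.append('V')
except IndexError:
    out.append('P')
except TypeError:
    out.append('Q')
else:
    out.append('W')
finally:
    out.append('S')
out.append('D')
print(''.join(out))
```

Execution trace: 'M' (try body) → 'P' (except IndexError) → 'S' (finally) → 'D' (after the try/except). Output: MPSD

Answer: MPSD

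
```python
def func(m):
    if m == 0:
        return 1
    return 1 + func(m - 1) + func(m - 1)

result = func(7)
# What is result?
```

func(m) = 1 + 2·func(m-1), func(0)=1. Closed form: (1+1)·2^7 - 1 = 255.

Answer: 255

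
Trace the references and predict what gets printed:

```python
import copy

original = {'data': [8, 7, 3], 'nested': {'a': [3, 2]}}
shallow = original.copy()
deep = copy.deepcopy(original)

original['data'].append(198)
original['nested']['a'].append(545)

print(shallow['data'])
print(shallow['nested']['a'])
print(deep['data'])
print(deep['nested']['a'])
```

Key concept: comparing shallow vs deep copy.
Step by step:
`original = {'data': [8, 7, 3], 'nested': {'a': [3, 2]}}` → original = {'data': [8, 7, 3], 'nested': {'a': [3, 2]}}
`shallow = original.copy()` → shallow = {'data': [8, 7, 3], 'nested': {'a': [3, 2]}}
`deep = copy.deepcopy(original)` → deep = {'data': [8, 7, 3], 'nested': {'a': [3, 2]}}
`original['data'].append(198)` → original = {'data': [8, 7, 3, 198], 'nested': {'a': [3, 2]}}; shallow = {'data': [8, 7, 3, 198], 'nested': {'a': [3, 2]}}
`original['nested']['a'].append(545)` → original = {'data': [8, 7, 3, 198], 'nested': {'a': [3, 2, 545]}}; shallow = {'data': [8, 7, 3, 198], 'nested': {'a': [3, 2, 545]}}
`print(shallow['data'])` → prints [8, 7, 3, 198]
`print(shallow['nested']['a'])` → prints [3, 2, 545]
`print(deep['data'])` → prints [8, 7, 3]
`print(deep['nested']['a'])` → prints [3, 2]

Answer:
[8, 7, 3, 198]
[3, 2, 545]
[8, 7, 3]
[3, 2]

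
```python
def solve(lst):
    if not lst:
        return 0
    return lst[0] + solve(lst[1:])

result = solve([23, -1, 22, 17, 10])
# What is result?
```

23 + (-1) + 22 + 17 + 10 + 0 = 71

Answer: 71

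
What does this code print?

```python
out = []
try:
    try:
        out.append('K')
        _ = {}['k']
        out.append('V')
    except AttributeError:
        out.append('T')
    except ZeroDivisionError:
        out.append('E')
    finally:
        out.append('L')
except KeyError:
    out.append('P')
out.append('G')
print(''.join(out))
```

Execution trace: 'K' (try body) → 'L' (finally) → 'P' (outer except KeyError) → 'G' (after the try/except). Output: KLPG

Answer: KLPG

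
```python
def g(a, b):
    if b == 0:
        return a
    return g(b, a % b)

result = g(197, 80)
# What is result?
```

g(197, 80) -> g(80, 37) -> g(37, 6) -> g(6, 1) -> g(1, 0) -> 1

Answer: 1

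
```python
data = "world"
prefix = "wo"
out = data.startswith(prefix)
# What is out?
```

Trace:
`data = "world"` → data = 'world'
`prefix = "wo"` → prefix = 'wo'
`out = data.startswith(prefix)` → out = True
So out = True

Answer: True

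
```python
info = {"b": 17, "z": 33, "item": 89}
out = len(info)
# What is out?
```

Trace:
`info = {"b": 17, "z": 33, "item": 89}` → info = {'b': 17, 'z': 33, 'item': 89}
`out = len(info)` → out = 3
So out = 3

Answer: 3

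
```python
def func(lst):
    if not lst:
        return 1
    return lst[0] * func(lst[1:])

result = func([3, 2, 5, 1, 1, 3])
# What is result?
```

Product over [3, 2, 5, 1, 1, 3] = 3 * 2 * 5 * 1 * 1 * 3 = 90

Answer: 90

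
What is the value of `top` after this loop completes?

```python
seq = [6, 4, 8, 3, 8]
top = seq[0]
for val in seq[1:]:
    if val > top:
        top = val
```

Maximum of [6, 4, 8, 3, 8]
`top` takes the values: 6 → 8

Answer: 8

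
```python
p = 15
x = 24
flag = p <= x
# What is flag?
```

Trace:
`p = 15` → p = 15
`x = 24` → x = 24
`flag = p <= x` → flag = True
So flag = True

Answer: True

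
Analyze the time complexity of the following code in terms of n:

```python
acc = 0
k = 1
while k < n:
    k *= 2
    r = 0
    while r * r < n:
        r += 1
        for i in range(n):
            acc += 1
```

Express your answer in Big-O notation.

Each loop level contributes: log n × √n × n. Multiplying the contributions gives O(n√n log n).

Answer: O(n√n log n)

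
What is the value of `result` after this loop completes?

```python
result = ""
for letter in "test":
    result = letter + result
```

Reverse 'test'
`result` takes the values: "" → "t" → "et" → "set" → "tset"

Answer: "tset"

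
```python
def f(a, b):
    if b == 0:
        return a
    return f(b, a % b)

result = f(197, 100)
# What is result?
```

f(197, 100) -> f(100, 97) -> f(97, 3) -> f(3, 1) -> f(1, 0) -> 1

Answer: 1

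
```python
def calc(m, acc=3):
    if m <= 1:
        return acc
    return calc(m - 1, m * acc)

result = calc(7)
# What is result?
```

Accumulator trace (n, acc): (7, 3) -> (6, 21) -> (5, 126) -> (4, 630) -> (3, 2520) -> (2, 7560) -> (1, 15120) -> return 15120

Answer: 15120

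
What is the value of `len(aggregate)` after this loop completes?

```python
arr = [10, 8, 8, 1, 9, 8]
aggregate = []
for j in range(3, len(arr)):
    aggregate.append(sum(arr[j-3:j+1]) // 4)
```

Number of 4-element averages
`aggregate` takes the values: [] → [6] → [6, 6] → [6, 6, 6]
So `len(aggregate)` = 3

Answer: 3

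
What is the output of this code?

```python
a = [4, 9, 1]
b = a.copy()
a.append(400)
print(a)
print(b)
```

Key concept: list.copy() creates independent copy.
Step by step:
`a = [4, 9, 1]` → a = [4, 9, 1]
`b = a.copy()` → b = [4, 9, 1]
`a.append(400)` → a = [4, 9, 1, 400]
`print(a)` → prints [4, 9, 1, 400]
`print(b)` → prints [4, 9, 1]

Answer:
[4, 9, 1, 400]
[4, 9, 1]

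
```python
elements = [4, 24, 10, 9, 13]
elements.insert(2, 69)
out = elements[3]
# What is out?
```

Trace:
`elements = [4, 24, 10, 9, 13]` → elements = [4, 24, 10, 9, 13]
`elements.insert(2, 69)` → elements = [4, 24, 69, 10, 9, 13]
`out = elements[3]` → out = 10
So out = 10

Answer: 10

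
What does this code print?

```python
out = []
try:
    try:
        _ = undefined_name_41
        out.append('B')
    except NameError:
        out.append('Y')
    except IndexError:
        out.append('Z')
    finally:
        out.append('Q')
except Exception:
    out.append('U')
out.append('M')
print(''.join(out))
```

Execution trace: 'Y' (inner except NameError) → 'Q' (inner finally) → 'M' (after the try/except). Output: YQM

Answer: YQM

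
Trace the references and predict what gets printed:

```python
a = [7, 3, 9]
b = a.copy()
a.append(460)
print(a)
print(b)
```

Key concept: list.copy() creates independent copy.
Step by step:
`a = [7, 3, 9]` → a = [7, 3, 9]
`b = a.copy()` → b = [7, 3, 9]
`a.append(460)` → a = [7, 3, 9, 460]
`print(a)` → prints [7, 3, 9, 460]
`print(b)` → prints [7, 3, 9]

Answer:
[7, 3, 9, 460]
[7, 3, 9]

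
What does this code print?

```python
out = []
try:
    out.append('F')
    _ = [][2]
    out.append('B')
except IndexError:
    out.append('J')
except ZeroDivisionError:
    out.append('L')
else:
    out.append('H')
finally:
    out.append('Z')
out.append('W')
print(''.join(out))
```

Execution trace: 'F' (try body) → 'J' (except IndexError) → 'Z' (finally) → 'W' (after the try/except). Output: FJZW

Answer: FJZW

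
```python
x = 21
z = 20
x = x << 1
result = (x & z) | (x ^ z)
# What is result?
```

Trace:
`x = 21` → x = 21
`z = 20` → z = 20
`x = x << 1` → x = 42
`result = (x & z) | (x ^ z)` → result = 62
So result = 62

Answer: 62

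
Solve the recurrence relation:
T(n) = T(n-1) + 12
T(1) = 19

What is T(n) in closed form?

Unrolling: T(n) = T(1) + 12·(n-1) = 19 + 12(n-1) = 12n + 7.

Answer: T(n) = 12n + 7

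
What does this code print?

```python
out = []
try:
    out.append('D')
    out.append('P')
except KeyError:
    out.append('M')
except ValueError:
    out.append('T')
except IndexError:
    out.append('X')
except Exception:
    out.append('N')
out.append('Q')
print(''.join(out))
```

Execution trace: 'D' (try body) → 'P' (try body, no exception) → 'Q' (after the try/except). Output: DPQ

Answer: DPQ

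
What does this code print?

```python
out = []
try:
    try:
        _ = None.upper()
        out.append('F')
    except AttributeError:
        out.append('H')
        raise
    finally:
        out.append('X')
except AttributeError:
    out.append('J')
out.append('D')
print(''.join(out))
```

Execution trace: 'H' (inner except AttributeError) → 'X' (inner finally) → 'J' (outer except AttributeError) → 'D' (after the try/except). Output: HXJD

Answer: HXJD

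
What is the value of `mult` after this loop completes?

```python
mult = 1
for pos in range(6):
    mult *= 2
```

2^6 = 64
`mult` takes the values: 1 → 2 → 4 → 8 → 16 → 32 → 64

Answer: 64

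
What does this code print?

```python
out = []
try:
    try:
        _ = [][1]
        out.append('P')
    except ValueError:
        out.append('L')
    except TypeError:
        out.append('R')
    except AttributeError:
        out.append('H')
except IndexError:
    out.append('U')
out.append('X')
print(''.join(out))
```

Execution trace: 'U' (outer except IndexError) → 'X' (after the try/except). Output: UX

Answer: UX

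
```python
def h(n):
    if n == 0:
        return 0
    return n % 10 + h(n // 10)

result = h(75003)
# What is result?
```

Sum of digits of 75003: 3 + 0 + 0 + 5 + 7 = 15

Answer: 15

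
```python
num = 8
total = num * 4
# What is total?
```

Trace:
`num = 8` → num = 8
`total = num * 4` → total = 32
So total = 32

Answer: 32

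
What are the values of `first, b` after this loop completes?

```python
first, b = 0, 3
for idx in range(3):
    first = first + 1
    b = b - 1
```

first goes 0→3, b goes 3→0
`first, b` takes the values: (0, 3) → (1, 3) → (1, 2) → (2, 2) → (2, 1) → (3, 1) → (3, 0)

Answer: 3, 0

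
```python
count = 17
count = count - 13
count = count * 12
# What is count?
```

Trace:
`count = 17` → count = 17
`count = count - 13` → count = 4
`count = count * 12` → count = 48
So count = 48

Answer: 48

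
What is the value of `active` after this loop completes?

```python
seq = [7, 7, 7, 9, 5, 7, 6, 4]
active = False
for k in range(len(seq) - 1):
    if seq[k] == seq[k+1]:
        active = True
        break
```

Check consecutive duplicates in [7, 7, 7, 9, 5, 7, 6, 4]
`active` takes the values: False → True

Answer: True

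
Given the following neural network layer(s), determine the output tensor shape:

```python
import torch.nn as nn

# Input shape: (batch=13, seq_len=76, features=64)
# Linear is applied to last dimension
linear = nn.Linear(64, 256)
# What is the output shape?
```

Input: (13, 76, 64) -> Output: (13, 76, 256)

Answer: (13, 76, 256)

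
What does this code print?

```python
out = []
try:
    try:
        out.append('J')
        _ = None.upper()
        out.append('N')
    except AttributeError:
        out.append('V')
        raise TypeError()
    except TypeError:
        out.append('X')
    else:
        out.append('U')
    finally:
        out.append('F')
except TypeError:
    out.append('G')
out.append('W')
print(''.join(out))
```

Execution trace: 'J' (inner try body) → 'V' (inner except AttributeError) → 'F' (inner finally) → 'G' (outer except TypeError) → 'W' (after the try/except). Output: JVFGW

Answer: JVFGW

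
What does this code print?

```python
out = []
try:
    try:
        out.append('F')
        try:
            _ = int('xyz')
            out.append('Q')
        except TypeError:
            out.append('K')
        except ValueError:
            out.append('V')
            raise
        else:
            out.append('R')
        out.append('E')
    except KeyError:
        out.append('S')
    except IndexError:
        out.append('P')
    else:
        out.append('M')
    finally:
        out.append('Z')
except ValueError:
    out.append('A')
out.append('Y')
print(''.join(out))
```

Execution trace: 'F' (try body) → 'V' (inner except ValueError) → 'Z' (finally) → 'A' (outer except ValueError) → 'Y' (after the try/except). Output: FVZAY

Answer: FVZAY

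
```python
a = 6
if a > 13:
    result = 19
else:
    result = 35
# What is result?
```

Trace:
`a = 6` → a = 6
`if a > 13: ...` → a > 13 is False, take else branch → result = 35
So result = 35

Answer: 35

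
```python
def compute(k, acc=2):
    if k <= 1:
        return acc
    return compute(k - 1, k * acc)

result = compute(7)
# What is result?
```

Accumulator trace (n, acc): (7, 2) -> (6, 14) -> (5, 84) -> (4, 420) -> (3, 1680) -> (2, 5040) -> (1, 10080) -> return 10080

Answer: 10080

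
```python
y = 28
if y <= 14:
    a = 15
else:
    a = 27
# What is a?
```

Trace:
`y = 28` → y = 28
`if y <= 14: ...` → y <= 14 is False, take else branch → a = 27
So a = 27

Answer: 27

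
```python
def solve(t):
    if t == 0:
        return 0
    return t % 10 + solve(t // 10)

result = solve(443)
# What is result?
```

Sum of digits of 443: 3 + 4 + 4 = 11

Answer: 11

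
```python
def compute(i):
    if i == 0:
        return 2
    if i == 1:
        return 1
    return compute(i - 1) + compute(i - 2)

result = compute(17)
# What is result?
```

Build up from base cases: compute(0)=2, compute(1)=1, compute(2)=3, compute(3)=4, compute(4)=7, compute(5)=11, compute(6)=18, ..., compute(17)=3571

Answer: 3571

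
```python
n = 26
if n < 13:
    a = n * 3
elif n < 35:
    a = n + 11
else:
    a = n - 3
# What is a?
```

Trace:
`n = 26` → n = 26
`if n < 13: ...` → n < 13 is False, n < 35 is True → a = 37
So a = 37

Answer: 37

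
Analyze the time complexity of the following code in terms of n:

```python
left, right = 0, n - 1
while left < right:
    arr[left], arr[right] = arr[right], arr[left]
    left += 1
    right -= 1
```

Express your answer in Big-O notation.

This is In-place array reversal. Time complexity: O(n).

Answer: O(n)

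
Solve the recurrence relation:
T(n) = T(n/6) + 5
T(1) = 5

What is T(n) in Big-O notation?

Each step divides n by 6 and adds 5. After log_6(n) steps we reach T(1)=5. So T(n) = 5·log_6(n) + 5 = O(log n).

Answer: O(log n)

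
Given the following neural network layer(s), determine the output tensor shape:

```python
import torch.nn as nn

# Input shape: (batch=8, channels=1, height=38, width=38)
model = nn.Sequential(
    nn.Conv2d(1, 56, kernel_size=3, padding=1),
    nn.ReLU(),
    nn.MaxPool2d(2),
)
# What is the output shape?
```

Input: (8, 1, 38, 38) -> after Conv2d: (8, 56, 38, 38) -> after ReLU: (8, 56, 38, 38) -> Output: (8, 56, 19, 19)

Answer: (8, 56, 19, 19)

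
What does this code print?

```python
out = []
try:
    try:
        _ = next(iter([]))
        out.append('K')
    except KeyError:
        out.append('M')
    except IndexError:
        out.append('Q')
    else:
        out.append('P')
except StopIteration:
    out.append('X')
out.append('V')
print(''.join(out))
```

Execution trace: 'X' (outer except StopIteration) → 'V' (after the try/except). Output: XV

Answer: XV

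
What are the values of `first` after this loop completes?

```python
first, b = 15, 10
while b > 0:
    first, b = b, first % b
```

GCD of 15 and 10
`first` takes the values: 15 → 10 → 5

Answer: 5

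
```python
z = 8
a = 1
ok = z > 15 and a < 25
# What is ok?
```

Trace:
`z = 8` → z = 8
`a = 1` → a = 1
`ok = z > 15 and a < 25` → ok = False
So ok = False

Answer: False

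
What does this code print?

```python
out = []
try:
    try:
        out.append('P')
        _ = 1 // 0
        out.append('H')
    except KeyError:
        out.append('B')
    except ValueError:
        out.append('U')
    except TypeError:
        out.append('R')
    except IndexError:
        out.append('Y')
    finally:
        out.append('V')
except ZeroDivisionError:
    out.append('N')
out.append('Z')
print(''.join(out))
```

Execution trace: 'P' (try body) → 'V' (finally) → 'N' (outer except ZeroDivisionError) → 'Z' (after the try/except). Output: PVNZ

Answer: PVNZ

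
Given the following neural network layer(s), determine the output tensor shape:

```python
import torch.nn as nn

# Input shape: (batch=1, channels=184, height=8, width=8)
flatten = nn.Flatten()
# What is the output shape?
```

Input: (1, 184, 8, 8) -> Output: (1, 11776)

Answer: (1, 11776)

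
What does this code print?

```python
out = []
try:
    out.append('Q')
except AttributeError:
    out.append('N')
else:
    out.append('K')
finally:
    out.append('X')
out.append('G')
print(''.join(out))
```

Execution trace: 'Q' (try body, no exception) → 'K' (else) → 'X' (finally) → 'G' (after the try/except). Output: QKXG

Answer: QKXG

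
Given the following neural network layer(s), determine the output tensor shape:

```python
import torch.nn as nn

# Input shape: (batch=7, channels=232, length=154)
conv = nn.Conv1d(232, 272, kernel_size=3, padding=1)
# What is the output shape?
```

Input: (7, 232, 154) -> Output: (7, 272, 154)

Answer: (7, 272, 154)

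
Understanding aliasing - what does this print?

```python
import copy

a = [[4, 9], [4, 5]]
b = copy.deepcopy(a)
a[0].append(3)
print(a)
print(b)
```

Key concept: deep copy is fully independent.
Step by step:
`a = [[4, 9], [4, 5]]` → a = [[4, 9], [4, 5]]
`b = copy.deepcopy(a)` → b = [[4, 9], [4, 5]]
`a[0].append(3)` → a = [[4, 9, 3], [4, 5]]
`print(a)` → prints [[4, 9, 3], [4, 5]]
`print(b)` → prints [[4, 9], [4, 5]]

Answer:
[[4, 9, 3], [4, 5]]
[[4, 9], [4, 5]]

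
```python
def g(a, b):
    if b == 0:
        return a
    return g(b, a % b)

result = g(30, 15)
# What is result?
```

g(30, 15) -> g(15, 0) -> 15

Answer: 15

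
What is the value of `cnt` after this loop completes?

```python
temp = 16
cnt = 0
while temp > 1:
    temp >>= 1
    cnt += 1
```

Count right shifts until 1
`cnt` takes the values: 0 → 1 → 2 → 3 → 4

Answer: 4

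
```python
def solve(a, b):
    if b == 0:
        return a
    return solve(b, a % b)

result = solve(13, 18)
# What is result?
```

solve(13, 18) -> solve(18, 13) -> solve(13, 5) -> solve(5, 3) -> solve(3, 2) -> solve(2, 1) -> solve(1, 0) -> 1

Answer: 1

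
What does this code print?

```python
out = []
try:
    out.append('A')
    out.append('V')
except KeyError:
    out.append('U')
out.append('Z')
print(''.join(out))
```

Execution trace: 'A' (try body) → 'V' (try body, no exception) → 'Z' (after the try/except). Output: AVZ

Answer: AVZ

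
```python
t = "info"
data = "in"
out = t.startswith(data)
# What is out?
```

Trace:
`t = "info"` → t = 'info'
`data = "in"` → data = 'in'
`out = t.startswith(data)` → out = True
So out = True

Answer: True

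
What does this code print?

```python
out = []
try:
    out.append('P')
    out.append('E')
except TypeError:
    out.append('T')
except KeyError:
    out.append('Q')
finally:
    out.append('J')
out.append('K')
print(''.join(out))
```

Execution trace: 'P' (try body) → 'E' (try body, no exception) → 'J' (finally) → 'K' (after the try/except). Output: PEJK

Answer: PEJK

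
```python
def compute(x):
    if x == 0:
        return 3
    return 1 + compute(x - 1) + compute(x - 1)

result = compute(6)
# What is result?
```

compute(x) = 1 + 2·compute(x-1), compute(0)=3. Closed form: (3+1)·2^6 - 1 = 255.

Answer: 255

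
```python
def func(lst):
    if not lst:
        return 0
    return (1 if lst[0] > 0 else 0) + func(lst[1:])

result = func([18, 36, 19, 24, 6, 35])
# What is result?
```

Count of positive elements in [18, 36, 19, 24, 6, 35] = 6

Answer: 6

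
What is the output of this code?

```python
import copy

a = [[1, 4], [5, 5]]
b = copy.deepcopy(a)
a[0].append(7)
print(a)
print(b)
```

Key concept: deep copy is fully independent.
Step by step:
`a = [[1, 4], [5, 5]]` → a = [[1, 4], [5, 5]]
`b = copy.deepcopy(a)` → b = [[1, 4], [5, 5]]
`a[0].append(7)` → a = [[1, 4, 7], [5, 5]]
`print(a)` → prints [[1, 4, 7], [5, 5]]
`print(b)` → prints [[1, 4], [5, 5]]

Answer:
[[1, 4, 7], [5, 5]]
[[1, 4], [5, 5]]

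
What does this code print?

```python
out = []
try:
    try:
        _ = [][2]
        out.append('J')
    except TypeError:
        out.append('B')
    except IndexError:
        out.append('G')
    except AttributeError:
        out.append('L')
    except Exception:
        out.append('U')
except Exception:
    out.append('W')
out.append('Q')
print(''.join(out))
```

Execution trace: 'G' (inner except IndexError) → 'Q' (after the try/except). Output: GQ

Answer: GQ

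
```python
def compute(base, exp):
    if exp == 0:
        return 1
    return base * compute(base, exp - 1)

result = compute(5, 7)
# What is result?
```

compute(5, 7) = 5 * 5 * 5 * 5 * 5 * 5 * 5 = 78125

Answer: 78125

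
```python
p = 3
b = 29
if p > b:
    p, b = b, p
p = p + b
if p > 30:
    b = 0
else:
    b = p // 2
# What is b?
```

Trace:
`p = 3` → p = 3
`b = 29` → b = 29
`if p > b: ...` → p > b is False → no variable changes
`p = p + b` → p = 32
`if p > 30: ...` → p > 30 is True → b = 0
So b = 0

Answer: 0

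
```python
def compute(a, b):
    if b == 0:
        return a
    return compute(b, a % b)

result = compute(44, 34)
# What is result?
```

compute(44, 34) -> compute(34, 10) -> compute(10, 4) -> compute(4, 2) -> compute(2, 0) -> 2

Answer: 2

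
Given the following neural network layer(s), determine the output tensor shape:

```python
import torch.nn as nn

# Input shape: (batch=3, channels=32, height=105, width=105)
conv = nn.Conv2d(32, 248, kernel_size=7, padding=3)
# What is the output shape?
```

Input: (3, 32, 105, 105) -> Output: (3, 248, 105, 105)

Answer: (3, 248, 105, 105)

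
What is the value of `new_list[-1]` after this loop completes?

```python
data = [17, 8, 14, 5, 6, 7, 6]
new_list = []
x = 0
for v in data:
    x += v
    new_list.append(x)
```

Cumulative sum ends at 63
`new_list` takes the values: [] → [17] → [17, 25] → [17, 25, 39] → [17, 25, 39, 44] → [17, 25, 39, 44, 50] → [17, 25, 39, 44, 50, 57] → [17, 25, 39, 44, 50, 57, 63]
So `new_list[-1]` = 63

Answer: 63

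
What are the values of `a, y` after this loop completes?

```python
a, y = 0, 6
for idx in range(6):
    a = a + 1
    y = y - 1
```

a goes 0→6, y goes 6→0
`a, y` takes the values: (0, 6) → (1, 6) → (1, 5) → (2, 5) → (2, 4) → (3, 4) → (3, 3) → (4, 3) → (4, 2) → (5, 2) → (5, 1) → (6, 1) → (6, 0)

Answer: 6, 0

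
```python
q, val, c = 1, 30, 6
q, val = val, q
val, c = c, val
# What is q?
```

Trace:
`q, val, c = 1, 30, 6` → q = 1; val = 30; c = 6
`q, val = val, q` → q = 30; val = 1
`val, c = c, val` → val = 6; c = 1
So q = 30

Answer: 30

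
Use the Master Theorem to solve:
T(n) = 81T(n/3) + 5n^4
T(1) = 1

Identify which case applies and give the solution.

a=81, b=3, f(n)=5n^4. log_3(81) = 4. Since c=4 = 4, Case 2 applies: T(n) = Θ(n^log_b(a) · log n) = O(n^4 log n).

Answer: O(n^4 log n) - Case 2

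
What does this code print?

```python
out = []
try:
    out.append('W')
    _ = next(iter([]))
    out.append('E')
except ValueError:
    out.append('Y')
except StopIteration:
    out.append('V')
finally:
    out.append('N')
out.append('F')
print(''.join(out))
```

Execution trace: 'W' (try body) → 'V' (except StopIteration) → 'N' (finally) → 'F' (after the try/except). Output: WVNF

Answer: WVNF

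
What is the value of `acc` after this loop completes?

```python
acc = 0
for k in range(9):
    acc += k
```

Sum of 0 to 8 = 36
`acc` takes the values: 0 → 1 → 3 → 6 → 10 → 15 → 21 → 28 → 36

Answer: 36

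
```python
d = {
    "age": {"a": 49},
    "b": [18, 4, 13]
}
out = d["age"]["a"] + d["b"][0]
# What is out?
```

Trace:
`d = { ...` → d = {'age': {'a': 49}, 'b': [18, 4, 13]}
`out = d["age"]["a"] + d["b"][0]` → out = 67
So out = 67

Answer: 67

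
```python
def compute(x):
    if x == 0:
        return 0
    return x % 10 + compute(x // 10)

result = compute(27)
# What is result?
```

Sum of digits of 27: 7 + 2 = 9

Answer: 9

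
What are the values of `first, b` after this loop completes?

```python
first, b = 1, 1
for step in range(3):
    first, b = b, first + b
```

Fibonacci: after 3 iterations
`first, b` takes the values: (1, 1) → (1, 2) → (2, 3) → (3, 5)

Answer: 3, 5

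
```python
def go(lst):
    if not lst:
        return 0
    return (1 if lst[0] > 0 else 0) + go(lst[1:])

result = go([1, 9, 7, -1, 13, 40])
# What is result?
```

Count of positive elements in [1, 9, 7, -1, 13, 40] = 5

Answer: 5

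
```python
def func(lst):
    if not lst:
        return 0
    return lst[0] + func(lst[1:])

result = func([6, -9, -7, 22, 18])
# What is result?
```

6 + (-9) + (-7) + 22 + 18 + 0 = 30

Answer: 30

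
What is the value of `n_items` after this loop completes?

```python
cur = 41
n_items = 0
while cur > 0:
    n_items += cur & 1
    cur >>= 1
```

Count set bits in 41 (binary: 0b101001)
`n_items` takes the values: 0 → 1 → 2 → 3

Answer: 3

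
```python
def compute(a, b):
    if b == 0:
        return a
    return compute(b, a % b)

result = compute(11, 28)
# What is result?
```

compute(11, 28) -> compute(28, 11) -> compute(11, 6) -> compute(6, 5) -> compute(5, 1) -> compute(1, 0) -> 1

Answer: 1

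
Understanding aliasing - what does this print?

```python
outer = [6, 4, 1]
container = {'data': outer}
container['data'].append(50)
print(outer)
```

Key concept: dict holds reference to list.
Step by step:
`outer = [6, 4, 1]` → outer = [6, 4, 1]
`container = {'data': outer}` → container = {'data': [6, 4, 1]}
`container['data'].append(50)` → outer = [6, 4, 1, 50]; container = {'data': [6, 4, 1, 50]}
`print(outer)` → prints [6, 4, 1, 50]

Answer: [6, 4, 1, 50]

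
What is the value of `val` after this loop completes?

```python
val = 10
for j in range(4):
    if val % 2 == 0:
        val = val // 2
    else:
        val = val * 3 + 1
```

Collatz-style transformation from 10
`val` takes the values: 10 → 5 → 16 → 8 → 4

Answer: 4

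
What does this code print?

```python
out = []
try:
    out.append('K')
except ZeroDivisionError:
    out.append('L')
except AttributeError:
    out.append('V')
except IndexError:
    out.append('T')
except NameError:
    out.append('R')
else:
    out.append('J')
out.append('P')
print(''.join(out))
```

Execution trace: 'K' (try body, no exception) → 'J' (else) → 'P' (after the try/except). Output: KJP

Answer: KJP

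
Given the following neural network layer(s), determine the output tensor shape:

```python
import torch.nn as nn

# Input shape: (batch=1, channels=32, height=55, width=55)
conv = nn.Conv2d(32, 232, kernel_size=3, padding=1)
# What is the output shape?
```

Input: (1, 32, 55, 55) -> Output: (1, 232, 55, 55)

Answer: (1, 232, 55, 55)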